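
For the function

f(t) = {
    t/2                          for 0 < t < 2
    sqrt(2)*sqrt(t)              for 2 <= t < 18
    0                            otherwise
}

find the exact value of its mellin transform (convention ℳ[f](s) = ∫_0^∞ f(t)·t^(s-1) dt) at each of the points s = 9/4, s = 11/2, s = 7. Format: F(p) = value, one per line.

remove the common scale on t first: t on [0, 1); 2*sqrt(t) on [1, 9)
back out the power substitution: t**2 on [0, 1); 2*t on [1, 3)
invert the shared t-power to get t**(3/2) on [0, 1); 2*sqrt(t) on [1, 3)
breakpoints 2: one integral from each of the 2 segments
on [0, 2) integrate f = t/2 against the kernel
between 2 and 18 the integrand is sqrt(2)*sqrt(t)·t^(s-1)

F(9/4) = 48*2**(1/4)*(-5 + 2106*sqrt(3))/143
F(11/2) = 221079232*sqrt(2)/39
F(7) = 7346640112/15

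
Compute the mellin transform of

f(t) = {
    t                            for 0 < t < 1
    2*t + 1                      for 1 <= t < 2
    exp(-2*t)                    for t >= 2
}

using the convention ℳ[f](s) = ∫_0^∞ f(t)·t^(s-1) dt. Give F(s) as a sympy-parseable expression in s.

integrate the 3 segments split at 1, 2, then add the results
on [0, 1): add ∫ t·t^(s-1) dt
segment 1 to 2 holds (2*t + 1); add its integral
piece [2, ∞): integrate exp(-2*t) against the kernel

(2**s*s*(s + 1)*uppergamma(s, 4) - 2*4**s*s - 4**s + 5*8**s*s + 8**s)/(4**s*s*(s + 1))
  Re(s) > -1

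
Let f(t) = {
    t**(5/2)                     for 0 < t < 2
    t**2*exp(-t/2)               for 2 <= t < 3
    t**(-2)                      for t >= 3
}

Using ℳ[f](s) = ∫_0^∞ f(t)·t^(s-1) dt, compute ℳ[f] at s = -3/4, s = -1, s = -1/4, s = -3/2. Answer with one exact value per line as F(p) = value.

undo the shared t-power: t**(3/2) on [0, 2); t*exp(-t/2) on [2, 3); t**(-3) on [3, ∞)
reversing the shared t-power: sqrt(t) on [0, 2); exp(-t/2) on [2, 3); t**(-4) on [3, ∞)
linearity at 2, 3 turns ℳ[f](s) into 3 summed integrals
on [0, 2): add ∫ t**(5/2)·t^(s-1) dt
the [2, 3) slice contributes ∫ t**2*exp(-t/2)·t^(s-1) dt
for t in [3, ∞): the term is ∫ t**(-2)·t^(s-1)

F(-3/4) = -2*2**(1/4)*uppergamma(5/4, 3/2) + 4*3**(1/4)/297 + 2*2**(1/4)*uppergamma(5/4, 1) + 8*2**(3/4)/7
F(-1) = -2*exp(-3/2) + 1/81 + 2*exp(-1) + 4*sqrt(2)/3
F(-1/4) = -2*2**(3/4)*uppergamma(7/4, 3/2) + 4*3**(3/4)/243 + 2*2**(3/4)*uppergamma(7/4, 1) + 16*2**(1/4)/9
F(-3/2) = -sqrt(2)*sqrt(pi)*erfc(sqrt(6)/2) + 2*sqrt(3)/567 + sqrt(2)*sqrt(pi)*erfc(1) + 2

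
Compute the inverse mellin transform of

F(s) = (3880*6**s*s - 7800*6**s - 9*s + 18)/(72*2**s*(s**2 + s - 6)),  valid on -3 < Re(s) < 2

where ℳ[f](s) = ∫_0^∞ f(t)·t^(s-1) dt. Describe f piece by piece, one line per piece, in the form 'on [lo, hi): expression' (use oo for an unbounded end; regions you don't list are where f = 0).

back out the shared t-power: t on [0, 1/2); 2*t on [1/2, 3); t**(-4) on [3, ∞)
breakpoints 1/2, 3: one integral from each of the 3 segments
segment 0 to 1/2 holds t**3; add its integral
over [1/2, 3), the kernel integral of 2*t**3 enters the sum
on [3, ∞): add ∫ t**(-2)·t^(s-1) dt

on [0, 1/2): t**3
on [1/2, 3): 2*t**3
on [3, oo): t**(-2)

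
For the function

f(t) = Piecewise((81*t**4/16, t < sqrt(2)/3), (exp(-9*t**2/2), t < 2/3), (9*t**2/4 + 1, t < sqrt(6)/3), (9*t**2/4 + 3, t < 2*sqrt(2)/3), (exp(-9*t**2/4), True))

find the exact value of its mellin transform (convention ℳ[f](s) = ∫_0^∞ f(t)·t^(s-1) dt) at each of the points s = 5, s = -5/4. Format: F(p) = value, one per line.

F(5) = sqrt(2)*(3150*E + 630*sqrt(2)*(-7 + 6*sqrt(pi)*exp(2)*erfc(sqrt(2)) + 28*sqrt(2)) + (-9072*sqrt(3) - 3456*sqrt(2) - 945*sqrt(pi)*erfc(sqrt(2)) + 945*sqrt(pi)*erfc(1) + 71494)*exp(2))*exp(-2)/153090
F(-5/4) = 2**(3/8)*3**(1/4)*(-176*2**(3/8) - 330*uppergamma(-5/8, 2) + 165*2**(3/8)*uppergamma(-5/8, 2) + 330*uppergamma(-5/8, 1) + 60 + 44*2**(3/4) + 352*3**(3/8))/440

the common scale on t comes off first: t**4 on [0, sqrt(2)/2); exp(-2*t**2) on [sqrt(2)/2, 1); t**2 + 1 on [1, sqrt(6)/2); …
peel off the power substitution: t**2 on [0, 1/2); exp(-2*t) on [1/2, 1); t + 1 on [1, 3/2); …
decompose at sqrt(2)/3, 2/3, sqrt(6)/3, 2*sqrt(2)/3; ℳ[f](s) sums the 5 pieces' integrals
∫ 81*t**4/16·t^(s-1) over [0, sqrt(2)/3)
segment [sqrt(2)/3, 2/3) carries exp(-9*t**2/2); integrate it
segment 2/3 to sqrt(6)/3 holds (9*t**2/4 + 1); add its integral
the [sqrt(6)/3, 2*sqrt(2)/3) slice contributes ∫ (9*t**2/4 + 3)·t^(s-1) dt
between 2*sqrt(2)/3 and ∞ the integrand is exp(-9*t**2/4)·t^(s-1)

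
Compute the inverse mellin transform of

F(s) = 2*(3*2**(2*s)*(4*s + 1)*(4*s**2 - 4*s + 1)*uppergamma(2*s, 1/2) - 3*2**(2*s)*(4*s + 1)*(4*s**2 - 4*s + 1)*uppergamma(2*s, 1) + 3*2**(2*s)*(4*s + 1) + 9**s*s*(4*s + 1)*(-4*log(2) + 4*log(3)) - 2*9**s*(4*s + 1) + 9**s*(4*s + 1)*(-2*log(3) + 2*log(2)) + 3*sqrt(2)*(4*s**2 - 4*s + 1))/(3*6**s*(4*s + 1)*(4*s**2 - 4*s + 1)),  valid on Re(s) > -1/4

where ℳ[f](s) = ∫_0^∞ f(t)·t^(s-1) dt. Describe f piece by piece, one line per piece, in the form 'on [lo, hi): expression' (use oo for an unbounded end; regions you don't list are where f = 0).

on [0, 1/6): 2**(3/4)*3**(1/4)*t**(1/4)/2
on [1/6, 2/3): exp(-sqrt(6)*sqrt(t)/2)
on [2/3, 3/2): sqrt(6)*log(sqrt(6)*sqrt(t)/2)/(3*sqrt(t))

back out the common scale on t: t**(1/4) on [0, 1/4); exp(-sqrt(t)) on [1/4, 1); log(sqrt(t))/sqrt(t) on [1, 9/4)
undo the power substitution: sqrt(t) on [0, 1/2); exp(-t) on [1/2, 1); log(t)/t on [1, 3/2)
f breaks at 1/6, 2/3 into 3 integrals to sum
between 0 and 1/6 the integrand is 2**(3/4)*3**(1/4)*t**(1/4)/2·t^(s-1)
∫ over [1/6, 2/3) of exp(-sqrt(6)*sqrt(t)/2)·t^(s-1) joins the sum
segment [2/3, 3/2) carries sqrt(6)*log(sqrt(6)*sqrt(t)/2)/(3*sqrt(t)); integrate it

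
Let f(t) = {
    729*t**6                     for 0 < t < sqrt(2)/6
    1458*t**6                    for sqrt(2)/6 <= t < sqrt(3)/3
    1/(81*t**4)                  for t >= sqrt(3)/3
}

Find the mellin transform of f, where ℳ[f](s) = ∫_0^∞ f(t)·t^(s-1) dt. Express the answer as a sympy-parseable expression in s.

undo the common scale on t: t**6 on [0, sqrt(2)/2); 2*t**6 on [sqrt(2)/2, sqrt(3)); t**(-4) on [sqrt(3), ∞)
reversing the power substitution: t**3 on [0, 1/2); 2*t**3 on [1/2, 3); t**(-2) on [3, ∞)
back out the shared t-power: t on [0, 1/2); 2*t on [1/2, 3); t**(-4) on [3, ∞)
summing 3 kernel integrals split by sqrt(2)/6, sqrt(3)/3 yields ℳ[f](s)
on [0, sqrt(2)/6) integrate f = 729*t**6 against the kernel
for t in [sqrt(2)/6, sqrt(3)/3): the term is ∫ 1458*t**6·t^(s-1)
segment sqrt(3)/3 to ∞ holds 1/(81*t**4); add its integral

(3880*6**(s/2)*s - 15600*6**(s/2) - 9*s + 36)/(72*2**(s/2)*3**s*(s**2 + 2*s - 24))
  -6 < Re(s) < 4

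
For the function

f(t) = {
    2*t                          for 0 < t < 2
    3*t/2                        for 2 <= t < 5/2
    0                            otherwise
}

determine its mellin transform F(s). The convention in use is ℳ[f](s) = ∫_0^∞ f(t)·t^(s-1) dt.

treat the 2 regions marked off by 2 separately and sum
segment [0, 2) carries 2*t; integrate it
piece [2, 5/2): integrate 3*t/2 against the kernel

(2**(s + 2) + 15*(5/2)**s)/(4*(s + 1))
  Re(s) > -1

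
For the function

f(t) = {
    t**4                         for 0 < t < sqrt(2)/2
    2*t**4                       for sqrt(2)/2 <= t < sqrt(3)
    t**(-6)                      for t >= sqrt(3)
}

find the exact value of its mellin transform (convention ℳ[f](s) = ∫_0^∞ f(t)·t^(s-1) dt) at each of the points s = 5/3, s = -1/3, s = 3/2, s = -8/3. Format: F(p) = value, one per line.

the power substitution comes off first: t**2 on [0, 1/2); 2*t**2 on [1/2, 3); t**(-3) on [3, ∞)
remove the shared t-power first: t**(3/2) on [0, 1/2); 2*t**(3/2) on [1/2, 3); t**(-7/2) on [3, ∞)
invert the shared t-power to get t on [0, 1/2); 2*t on [1/2, 3); t**(-4) on [3, ∞)
linearity at sqrt(2)/2, sqrt(3) turns ℳ[f](s) into 3 summed integrals
for t in [0, sqrt(2)/2): the term is ∫ t**4·t^(s-1)
over [sqrt(2)/2, sqrt(3)), the kernel integral of 2*t**4 enters the sum
over [sqrt(3), ∞), the kernel integral of t**(-6) enters the sum

F(5/3) = 2**(1/6)*(-351 + 25340*6**(5/6))/15912
F(-1/3) = 2**(1/6)*(-1539 + 18490*6**(5/6))/22572
F(3/2) = 2**(1/4)*(-243 + 17540*6**(3/4))/10692
F(-8/3) = 2**(1/3)*(-3159 + 6320*6**(2/3))/8424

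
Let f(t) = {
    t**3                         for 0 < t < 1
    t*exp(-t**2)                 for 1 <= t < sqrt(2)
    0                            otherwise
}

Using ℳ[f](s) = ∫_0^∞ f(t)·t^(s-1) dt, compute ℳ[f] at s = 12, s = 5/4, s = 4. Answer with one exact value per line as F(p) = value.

strip the shared t-power: t**2 on [0, 1); exp(-t**2) on [1, sqrt(2))
undo the power substitution: t on [0, 1); exp(-t) on [1, 2)
linearity at 1 turns ℳ[f](s) into 2 summed integrals
∫ over [0, 1) of t**3·t^(s-1) joins the sum
piece [1, sqrt(2)): integrate t*exp(-t**2) against the kernel

F(12) = (-1365570*sqrt(2) + (-155925*sqrt(pi)*erfc(sqrt(2)) + 128 + 155925*sqrt(pi)*erfc(1))*exp(2) + 632910*E)*exp(-2)/1920
F(5/4) = -uppergamma(9/8, 2)/2 + uppergamma(9/8, 1)/2 + 4/17
F(4) = (-98*sqrt(2) + (-21*sqrt(pi)*erfc(sqrt(2)) + 21*sqrt(pi)*erfc(1) + 8)*exp(2) + 70*E)*exp(-2)/56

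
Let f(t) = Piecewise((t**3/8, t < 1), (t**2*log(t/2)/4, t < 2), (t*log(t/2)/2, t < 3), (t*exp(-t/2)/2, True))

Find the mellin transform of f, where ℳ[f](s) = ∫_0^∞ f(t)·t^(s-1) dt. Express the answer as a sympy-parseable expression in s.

back out the common scale on t: t**3 on [0, 1/2); t**2*log(t) on [1/2, 1); t*log(t) on [1, 3/2); …
peel off the shared t-power: t**2 on [0, 1/2); t*log(t) on [1/2, 1); log(t) on [1, 3/2); …
integrate the 4 segments split at 1, 2, 3, then add the results
over [0, 1), the kernel integral of t**3/8 enters the sum
piece [1, 2): integrate t**2*log(t/2)/4 against the kernel
the [2, 3) slice contributes ∫ t*log(t/2)/2·t^(s-1) dt
over [3, ∞), the kernel integral of t*exp(-t/2)/2 enters the sum

(8*2**s*(s + 1)**2*(s + 3)*(2*s + (s + 1)**2 + 3)*uppergamma(s + 1, 3/2) - 8*2**s*(s + 1)**2*(s + 3) + 8*2**s*(s + 3)*(2*s + (s + 1)**2 + 3) + 3**s*(s + 1)*(s + 3)*(-12*log(2) + 12*log(3))*(2*s + (s + 1)**2 + 3) - 12*3**s*(s + 3)*(2*s + (s + 1)**2 + 3) + (s + 1)**3*(s + 3)*log(4) + (s + 1)**2*(s + 3)*log(4) + 2*(s + 1)**2*(s + 3) + (s + 1)**2*(2*s + (s + 1)**2 + 3))/(8*(s + 1)**2*(s + 3)*(2*s + (s + 1)**2 + 3))
  Re(s) > -3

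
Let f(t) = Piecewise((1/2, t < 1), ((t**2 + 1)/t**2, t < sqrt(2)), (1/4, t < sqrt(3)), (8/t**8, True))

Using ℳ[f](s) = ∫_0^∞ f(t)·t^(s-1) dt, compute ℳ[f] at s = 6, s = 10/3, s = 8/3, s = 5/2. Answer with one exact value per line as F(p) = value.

F(6) = 33/8
F(10/3) = -9/10 + 727*3**(2/3)/2520 + 6*2**(2/3)/5
F(8/3) = -27/16 + 97*3**(1/3)/288 + 33*2**(1/3)/16
F(5/2) = -11/5 + 1051*3**(1/4)/2970 + 13*2**(1/4)/5

back out the power substitution: 1/2 on [0, 1); (t + 1)/t on [1, 2); 1/4 on [2, 3); …
remove the shared t-power first: t/2 on [0, 1); t + 1 on [1, 2); t/4 on [2, 3); …
strip the common scale on t: t on [0, 1/2); 2*t + 1 on [1/2, 1); t/2 on [1, 3/2); …
decompose at 1, sqrt(2), sqrt(3); ℳ[f](s) sums the 4 pieces' integrals
the [0, 1) slice contributes ∫ 1/2·t^(s-1) dt
between 1 and sqrt(2) the integrand is (t**2 + 1)/t**2·t^(s-1)
over [sqrt(2), sqrt(3)), the kernel integral of 1/4 enters the sum
[sqrt(3), ∞) adds the kernel integral of 8/t**8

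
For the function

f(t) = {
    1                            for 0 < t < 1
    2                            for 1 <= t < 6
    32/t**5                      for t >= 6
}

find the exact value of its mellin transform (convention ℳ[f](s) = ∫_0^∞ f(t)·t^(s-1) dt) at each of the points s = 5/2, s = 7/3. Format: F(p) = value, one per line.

F(5/2) = -2/5 + 3896*sqrt(6)/135
F(7/3) = -3/7 + 3895*6**(1/3)/126

peel off the common scale on t: 1 on [0, 1/2); 2 on [1/2, 3); t**(-5) on [3, ∞)
invert the shared t-power to get t on [0, 1/2); 2*t on [1/2, 3); t**(-4) on [3, ∞)
treat the 3 regions marked off by 1, 6 separately and sum
over [0, 1), the kernel integral of 1 enters the sum
over [1, 6), the kernel integral of 2 enters the sum
on [6, ∞): add ∫ 32/t**5·t^(s-1) dt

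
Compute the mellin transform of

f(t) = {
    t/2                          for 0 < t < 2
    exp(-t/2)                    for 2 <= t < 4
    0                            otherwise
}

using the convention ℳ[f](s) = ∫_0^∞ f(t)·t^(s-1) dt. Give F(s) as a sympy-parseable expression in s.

back out the common scale on t: t on [0, 1); exp(-t) on [1, 2)
f breaks at 2 into 2 integrals to sum
piece [0, 2): integrate t/2 against the kernel
∫ exp(-t/2)·t^(s-1) over [2, 4)

2**s*((s + 1)*uppergamma(s, 1) - (s + 1)*uppergamma(s, 2) + 1)/(s + 1)
  Re(s) > -1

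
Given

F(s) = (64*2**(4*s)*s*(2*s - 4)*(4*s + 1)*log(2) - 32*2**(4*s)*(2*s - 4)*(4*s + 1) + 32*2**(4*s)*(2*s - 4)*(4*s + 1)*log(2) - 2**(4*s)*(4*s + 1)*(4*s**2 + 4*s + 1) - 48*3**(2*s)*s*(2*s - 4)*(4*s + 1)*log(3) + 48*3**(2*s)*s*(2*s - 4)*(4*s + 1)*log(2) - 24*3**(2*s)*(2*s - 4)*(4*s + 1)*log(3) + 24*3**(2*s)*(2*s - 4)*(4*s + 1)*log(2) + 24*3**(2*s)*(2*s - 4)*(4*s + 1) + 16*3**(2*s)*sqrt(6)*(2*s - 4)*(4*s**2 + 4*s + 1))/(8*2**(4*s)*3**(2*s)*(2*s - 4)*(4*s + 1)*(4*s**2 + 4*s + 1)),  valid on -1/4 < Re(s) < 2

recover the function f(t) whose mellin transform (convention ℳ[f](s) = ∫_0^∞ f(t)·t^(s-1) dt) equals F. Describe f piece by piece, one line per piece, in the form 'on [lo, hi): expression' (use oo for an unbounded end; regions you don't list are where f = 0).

reversing the power substitution: sqrt(6)*sqrt(t) on [0, 1/4); 6*t*log(6*t) on [1/4, 1/3); 1/(1296*t**4) on [1/3, ∞)
back out the common scale on t: sqrt(2)*sqrt(t) on [0, 3/4); 2*t*log(2*t) on [3/4, 1); 1/(16*t**4) on [1, ∞)
remove the common scale on t first: sqrt(t) on [0, 3/2); t*log(t) on [3/2, 2); t**(-4) on [2, ∞)
cuts at 1/16, 1/9: linearity sums the 3 kernel integrals
over [0, 1/16), the kernel integral of sqrt(6)*t**(1/4) enters the sum
for t in [1/16, 1/9): the term is ∫ 6*sqrt(t)*log(6*sqrt(t))·t^(s-1)
segment [1/9, ∞) carries 1/(1296*t**2); integrate it

on [0, 1/16): sqrt(6)*t**(1/4)
on [1/16, 1/9): 6*sqrt(t)*log(6*sqrt(t))
on [1/9, oo): 1/(1296*t**2)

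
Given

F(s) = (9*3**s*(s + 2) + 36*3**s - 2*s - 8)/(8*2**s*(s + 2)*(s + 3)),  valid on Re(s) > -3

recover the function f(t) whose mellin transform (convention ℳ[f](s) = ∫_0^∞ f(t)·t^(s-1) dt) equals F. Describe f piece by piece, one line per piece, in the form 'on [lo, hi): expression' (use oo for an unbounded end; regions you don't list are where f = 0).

on [0, 1/2): t**3
on [1/2, 3/2): t**2*(2 - t)

undo the shared t-power: t on [0, 1/2); 2 - t on [1/2, 3/2)
decompose at 1/2; ℳ[f](s) sums the 2 pieces' integrals
segment 0 to 1/2 holds t**3; add its integral
[1/2, 3/2) adds the kernel integral of t**2*(2 - t)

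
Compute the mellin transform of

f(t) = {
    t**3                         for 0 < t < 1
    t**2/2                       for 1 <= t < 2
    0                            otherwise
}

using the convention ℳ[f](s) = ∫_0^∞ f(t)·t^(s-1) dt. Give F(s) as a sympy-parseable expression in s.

(2**(s + 2)*(s + 3) + s + 1)/(2*(s + 2)*(s + 3))
  Re(s) > -3

undo the shared t-power: t**2 on [0, 1); t/2 on [1, 2)
back out the shared t-power: t on [0, 1); 1/2 on [1, 2)
integrate the 2 segments split at 1, then add the results
for t in [0, 1): the term is ∫ t**3·t^(s-1)
segment 1 to 2 holds t**2/2; add its integral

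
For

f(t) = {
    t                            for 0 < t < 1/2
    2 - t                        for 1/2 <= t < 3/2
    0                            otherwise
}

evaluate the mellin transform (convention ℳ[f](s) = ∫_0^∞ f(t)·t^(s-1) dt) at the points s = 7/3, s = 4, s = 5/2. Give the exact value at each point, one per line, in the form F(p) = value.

F(7/3) = 3*2**(2/3)*(-26 + 171*3**(1/3))/1120
F(4) = 159/160
F(5/2) = -9*sqrt(2)/140 + 117*sqrt(6)/280

the 2 pieces separated at 1/2 each add one integral
[0, 1/2) adds the kernel integral of t
∫ over [1/2, 3/2) of (2 - t)·t^(s-1) joins the sum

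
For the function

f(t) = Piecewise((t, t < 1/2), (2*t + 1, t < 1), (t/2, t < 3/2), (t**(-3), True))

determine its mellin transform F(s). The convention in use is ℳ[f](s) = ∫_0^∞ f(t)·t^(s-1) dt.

slice at 1/2, 1, 3/2, transform all 4 pieces, and sum them
on [0, 1/2): add ∫ t·t^(s-1) dt
∫ over [1/2, 1) of (2*t + 1)·t^(s-1) joins the sum
∫ t/2·t^(s-1) over [1, 3/2)
[3/2, ∞) adds the kernel integral of t**(-3)

(270*2**s*s**2 - 702*2**s*s - 324*2**s + 49*3**s*s**2 - 275*3**s*s - 162*s**2 + 378*s + 324)/(108*2**s*s*(s**2 - 2*s - 3))
  -1 < Re(s) < 3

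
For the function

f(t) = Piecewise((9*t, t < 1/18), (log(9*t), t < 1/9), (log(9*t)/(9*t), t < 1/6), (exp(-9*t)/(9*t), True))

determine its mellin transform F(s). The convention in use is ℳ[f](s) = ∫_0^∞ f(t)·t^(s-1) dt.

(6*2**s*(s - 1)**2*(s + 1)*(2*s + (s - 1)**2 - 1)*uppergamma(s - 1, 3/2) - 6*2**s*(s - 1)**2*(s + 1) + 6*2**s*(s + 1)*(2*s + (s - 1)**2 - 1) + 3**s*(s - 1)*(s + 1)*(-4*log(2) + 4*log(3))*(2*s + (s - 1)**2 - 1) - 4*3**s*(s + 1)*(2*s + (s - 1)**2 - 1) + 6*(s - 1)**3*(s + 1)*log(2) + 6*(s - 1)**2*(s + 1)*log(2) + 6*(s - 1)**2*(s + 1) + 3*(s - 1)**2*(2*s + (s - 1)**2 - 1))/(6*18**s*(s - 1)**2*(s + 1)*(2*s + (s - 1)**2 - 1))
  Re(s) > -1

the common scale on t comes off first: 3*t on [0, 1/6); log(3*t) on [1/6, 1/3); log(3*t)/(3*t) on [1/3, 1/2); …
reversing the common scale on t: t on [0, 1/2); log(t) on [1/2, 1); log(t)/t on [1, 3/2); …
strip the shared t-power: t**2 on [0, 1/2); t*log(t) on [1/2, 1); log(t) on [1, 3/2); …
along the cuts 1/18, 1/9, 1/6, ℳ[f](s) splits into 4 integrals
the [0, 1/18) slice contributes ∫ 9*t·t^(s-1) dt
∫ over [1/18, 1/9) of log(9*t)·t^(s-1) joins the sum
between 1/9 and 1/6 the integrand is log(9*t)/(9*t)·t^(s-1)
the [1/6, ∞) slice contributes ∫ exp(-9*t)/(9*t)·t^(s-1) dt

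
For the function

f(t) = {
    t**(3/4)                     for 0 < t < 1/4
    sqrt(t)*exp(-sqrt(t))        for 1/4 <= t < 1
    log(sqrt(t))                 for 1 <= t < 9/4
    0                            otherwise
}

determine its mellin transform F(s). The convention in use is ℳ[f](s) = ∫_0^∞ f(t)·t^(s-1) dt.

(16*2**(2*s)*s**3*uppergamma(2*s + 1, 1/2) - 16*2**(2*s)*s**3*uppergamma(2*s + 1, 1) + 12*2**(2*s)*s**2*uppergamma(2*s + 1, 1/2) - 12*2**(2*s)*s**2*uppergamma(2*s + 1, 1) + 4*2**(2*s)*s - 3*3**(2*s) + 3*4**s + 9**s*s**2*(-8*log(2) + 8*log(3)) - 4*9**s*s + 9**s*s*(-6*log(2) + 6*log(3)) + 2*sqrt(2)*s**2)/(2*2**(2*s)*s**2*(4*s + 3))
  Re(s) > -3/4

peel off the power substitution: t**(3/2) on [0, 1/2); t*exp(-t) on [1/2, 1); log(t) on [1, 3/2)
strip the shared t-power: sqrt(t) on [0, 1/2); exp(-t) on [1/2, 1); log(t)/t on [1, 3/2)
slice at 1/4, 1, transform all 3 pieces, and sum them
on [0, 1/4): add ∫ t**(3/4)·t^(s-1) dt
[1/4, 1) adds the kernel integral of sqrt(t)*exp(-sqrt(t))
the [1, 9/4) slice contributes ∫ log(sqrt(t))·t^(s-1) dt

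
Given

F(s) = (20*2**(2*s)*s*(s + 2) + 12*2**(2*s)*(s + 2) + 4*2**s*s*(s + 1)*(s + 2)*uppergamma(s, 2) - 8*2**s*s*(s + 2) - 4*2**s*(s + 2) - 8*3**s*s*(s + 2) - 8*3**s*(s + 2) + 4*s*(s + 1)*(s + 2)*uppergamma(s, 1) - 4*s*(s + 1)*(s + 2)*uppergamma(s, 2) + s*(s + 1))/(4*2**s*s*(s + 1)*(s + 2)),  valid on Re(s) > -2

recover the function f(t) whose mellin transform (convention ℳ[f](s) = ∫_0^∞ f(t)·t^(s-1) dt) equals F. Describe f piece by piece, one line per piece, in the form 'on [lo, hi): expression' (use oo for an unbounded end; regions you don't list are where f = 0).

f breaks at 1/2, 1, 3/2, 2 into 5 integrals to sum
piece [0, 1/2): integrate t**2 against the kernel
for t in [1/2, 1): the term is ∫ exp(-2*t)·t^(s-1)
segment [1, 3/2) carries (t + 1); integrate it
the [3/2, 2) slice contributes ∫ (t + 3)·t^(s-1) dt
∫ over [2, ∞) of exp(-t)·t^(s-1) joins the sum

on [0, 1/2): t**2
on [1/2, 1): exp(-2*t)
on [1, 3/2): t + 1
on [3/2, 2): t + 3
on [2, oo): exp(-t)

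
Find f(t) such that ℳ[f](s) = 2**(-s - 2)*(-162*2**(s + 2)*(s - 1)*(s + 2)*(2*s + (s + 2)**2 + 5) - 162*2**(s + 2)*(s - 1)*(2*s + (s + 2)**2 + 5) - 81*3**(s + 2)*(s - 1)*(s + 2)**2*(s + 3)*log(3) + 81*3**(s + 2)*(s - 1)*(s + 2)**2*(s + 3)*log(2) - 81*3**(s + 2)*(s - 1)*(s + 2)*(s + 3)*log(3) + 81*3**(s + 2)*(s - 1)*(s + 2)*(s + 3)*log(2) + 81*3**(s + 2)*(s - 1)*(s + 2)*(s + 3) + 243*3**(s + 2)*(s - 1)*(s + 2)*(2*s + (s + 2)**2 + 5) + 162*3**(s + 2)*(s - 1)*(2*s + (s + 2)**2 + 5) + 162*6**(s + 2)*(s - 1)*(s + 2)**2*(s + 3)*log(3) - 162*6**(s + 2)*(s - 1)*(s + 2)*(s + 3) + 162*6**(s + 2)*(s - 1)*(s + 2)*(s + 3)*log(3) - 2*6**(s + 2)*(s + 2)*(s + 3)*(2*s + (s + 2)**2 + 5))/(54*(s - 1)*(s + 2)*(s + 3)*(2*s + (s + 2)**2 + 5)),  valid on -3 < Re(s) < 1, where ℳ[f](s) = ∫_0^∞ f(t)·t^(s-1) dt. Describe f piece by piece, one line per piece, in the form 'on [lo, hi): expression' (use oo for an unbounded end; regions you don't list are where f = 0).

on [0, 1): t**3
on [1, 3/2): t**2*(t + 3)
on [3/2, 3): t**3*log(t)
on [3, oo): 1/t

invert the shared t-power to get t on [0, 1); t + 3 on [1, 3/2); t*log(t) on [3/2, 3); …
linearity at 1, 3/2, 3 turns ℳ[f](s) into 4 summed integrals
on [0, 1) integrate f = t**3 against the kernel
between 1 and 3/2 the integrand is t**2*(t + 3)·t^(s-1)
[3/2, 3) adds the kernel integral of t**3*log(t)
the [3, ∞) slice contributes ∫ 1/t·t^(s-1) dt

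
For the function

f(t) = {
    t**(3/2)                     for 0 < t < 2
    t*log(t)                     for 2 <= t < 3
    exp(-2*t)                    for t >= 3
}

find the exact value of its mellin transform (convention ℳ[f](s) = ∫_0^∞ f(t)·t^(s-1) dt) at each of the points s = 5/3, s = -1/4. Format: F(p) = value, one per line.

F(5/3) = -81*3**(2/3)/64 - 3*2**(2/3)*log(2)/2 + 2**(1/3)*uppergamma(5/3, 6)/4 + 9*2**(2/3)/16 + 48*2**(1/6)/19 + 27*3**(2/3)*log(3)/8
F(-1/4) = -16*3**(3/4)/9 + 2**(1/4)*uppergamma(-1/4, 6) + log(3**(4*3**(3/4)/3)/2**(4*2**(3/4)/3)) + 8*2**(1/4)/5 + 16*2**(3/4)/9

cuts at 2, 3: linearity sums the 3 kernel integrals
segment [0, 2) carries t**(3/2); integrate it
on [2, 3) integrate f = t*log(t) against the kernel
segment 3 to ∞ holds exp(-2*t); add its integral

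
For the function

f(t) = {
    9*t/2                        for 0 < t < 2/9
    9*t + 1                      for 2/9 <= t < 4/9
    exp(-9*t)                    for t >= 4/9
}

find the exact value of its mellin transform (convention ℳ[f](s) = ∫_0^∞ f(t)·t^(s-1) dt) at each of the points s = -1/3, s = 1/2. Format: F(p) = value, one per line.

strip the common scale on t: 9*t/4 on [0, 4/9); 9*t/2 + 1 on [4/9, 8/9); exp(-9*t/2) on [8/9, ∞)
remove the common scale on t first: 3*t/2 on [0, 2/3); 3*t + 1 on [2/3, 4/3); exp(-3*t) on [4/3, ∞)
invert the common scale on t to get t on [0, 1); 2*t + 1 on [1, 2); exp(-2*t) on [2, ∞)
integrate the 3 segments split at 2/9, 4/9, then add the results
over [0, 2/9), the kernel integral of 9*t/2 enters the sum
∫ (9*t + 1)·t^(s-1) over [2/9, 4/9)
segment 4/9 to ∞ holds exp(-9*t); add its integral

F(-1/3) = 18**(1/3)*(2*2**(2/3)*uppergamma(-1/3, 4) + 3*2**(1/3) + 6)/4
F(1/2) = -8*sqrt(2)/9 + sqrt(pi)*erfc(2)/3 + 28/9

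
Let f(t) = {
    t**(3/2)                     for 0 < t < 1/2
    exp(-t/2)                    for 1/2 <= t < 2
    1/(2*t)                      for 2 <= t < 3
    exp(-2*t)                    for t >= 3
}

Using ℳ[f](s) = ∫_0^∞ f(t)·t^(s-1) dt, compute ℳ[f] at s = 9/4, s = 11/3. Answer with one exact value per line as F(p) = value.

cuts at 1/2, 2, 3: linearity sums the 4 kernel integrals
∫ over [0, 1/2) of t**(3/2)·t^(s-1) joins the sum
∫ over [1/2, 2) of exp(-t/2)·t^(s-1) joins the sum
over [2, 3), the kernel integral of 1/(2*t) enters the sum
over [3, ∞), the kernel integral of exp(-2*t) enters the sum

F(9/4) = -4*2**(1/4)*uppergamma(9/4, 1) - 47*2**(1/4)/60 + 2**(3/4)*uppergamma(9/4, 6)/8 + 6*3**(1/4)/5 + 4*2**(1/4)*uppergamma(9/4, 1/4)
F(11/3) = -8*2**(2/3)*uppergamma(11/3, 1) - 3*2**(2/3)/4 + 3*2**(5/6)/992 + 2**(1/3)*uppergamma(11/3, 6)/16 + 27*3**(2/3)/16 + 8*2**(2/3)*uppergamma(11/3, 1/4)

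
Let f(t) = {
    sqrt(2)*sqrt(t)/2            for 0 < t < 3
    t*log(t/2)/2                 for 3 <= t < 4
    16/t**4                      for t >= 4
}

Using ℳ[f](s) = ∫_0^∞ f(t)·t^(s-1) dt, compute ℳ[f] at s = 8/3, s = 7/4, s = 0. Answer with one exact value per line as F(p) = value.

F(8/3) = -81*3**(2/3)*log(3)/22 - 789*2**(1/3)/242 + 243*3**(2/3)/242 + 81*3**(2/3)*log(2)/22 + 81*sqrt(2)*3**(1/6)/19 + 192*2**(1/3)*log(2)/11
F(7/4) = -2062*sqrt(2)/1089 + 72*3**(3/4)/121 + 2*sqrt(2)*3**(1/4) + log(2**(18*3**(3/4)/11 + 64*sqrt(2)/11)/3**(18*3**(3/4)/11))
F(0) = -31/64 + log(8*sqrt(6)/9) + sqrt(6)

invert the common scale on t to get sqrt(t) on [0, 3/2); t*log(t) on [3/2, 2); t**(-4) on [2, ∞)
breakpoints 3, 4: one integral from each of the 3 segments
on [0, 3) integrate f = sqrt(2)*sqrt(t)/2 against the kernel
∫ over [3, 4) of t*log(t/2)/2·t^(s-1) joins the sum
[4, ∞) adds the kernel integral of 16/t**4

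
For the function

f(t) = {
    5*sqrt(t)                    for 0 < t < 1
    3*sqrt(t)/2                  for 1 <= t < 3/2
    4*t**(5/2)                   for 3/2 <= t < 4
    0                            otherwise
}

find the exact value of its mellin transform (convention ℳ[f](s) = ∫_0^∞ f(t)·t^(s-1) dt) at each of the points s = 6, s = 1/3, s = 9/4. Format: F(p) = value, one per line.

integrate the 3 segments split at 1, 3/2, then add the results
on [0, 1): add ∫ 5*sqrt(t)·t^(s-1) dt
over [1, 3/2), the kernel integral of 3*sqrt(t)/2 enters the sum
piece [3/2, 4): integrate 4*t**(5/2) against the kernel

F(6) = 13631607/221 - 133407*sqrt(6)/28288
F(1/3) = -117*2**(1/6)*3**(5/6)/170 + 21/5 + 768*2**(2/3)/17
F(9/4) = -1269*2**(1/4)*3**(3/4)/836 + 14/11 + 8192*sqrt(2)/19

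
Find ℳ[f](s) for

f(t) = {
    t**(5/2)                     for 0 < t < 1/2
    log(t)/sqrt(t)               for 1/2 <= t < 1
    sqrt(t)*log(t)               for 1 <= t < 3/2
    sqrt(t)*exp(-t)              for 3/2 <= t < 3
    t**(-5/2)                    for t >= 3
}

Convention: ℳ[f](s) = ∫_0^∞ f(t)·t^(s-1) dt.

remove the shared t-power first: t**2 on [0, 1/2); log(t)/t on [1/2, 1); log(t) on [1, 3/2); …
decompose at 1/2, 1, 3/2, 3; ℳ[f](s) sums the 5 pieces' integrals
the [0, 1/2) slice contributes ∫ t**(5/2)·t^(s-1) dt
segment [1/2, 1) carries log(t)/sqrt(t); integrate it
over [1, 3/2), the kernel integral of sqrt(t)*log(t) enters the sum
piece [3/2, 3): integrate sqrt(t)*exp(-t) against the kernel
segment 3 to ∞ holds t**(-5/2); add its integral

2**(-s - 1/2)*(108*2**(s + 1/2)*(-2*s + (s + 1/2)**2)*(s - 5/2)*(s + 1/2)**2*(s + 5/2)*uppergamma(s + 1/2, 3/2) - 108*2**(s + 1/2)*(-2*s + (s + 1/2)**2)*(s - 5/2)*(s + 1/2)**2*(s + 5/2)*uppergamma(s + 1/2, 3) + 108*2**(s + 1/2)*(-2*s + (s + 1/2)**2)*(s - 5/2)*(s + 5/2) - 108*2**(s + 1/2)*(s - 5/2)*(s + 1/2)**2*(s + 5/2) - 108*3**(s + 1/2)*(-2*s + (s + 1/2)**2)*(s - 5/2)*(s + 1/2)*(s + 5/2)*log(2) + 108*3**(s + 1/2)*(-2*s + (s + 1/2)**2)*(s - 5/2)*(s + 1/2)*(s + 5/2)*log(3) - 108*3**(s + 1/2)*(-2*s + (s + 1/2)**2)*(s - 5/2)*(s + 5/2) - 4*6**(s + 1/2)*(-2*s + (s + 1/2)**2)*(s + 1/2)**2*(s + 5/2) + 27*(-2*s + (s + 1/2)**2)*(s - 5/2)*(s + 1/2)**2 + 216*(s - 5/2)*(s + 1/2)**3*(s + 5/2)*log(2) - 216*(s - 5/2)*(s + 1/2)**2*(s + 5/2)*log(2) + 216*(s - 5/2)*(s + 1/2)**2*(s + 5/2))/(108*(-2*s + (s + 1/2)**2)*(s - 5/2)*(s + 1/2)**2*(s + 5/2))
  -5/2 < Re(s) < 5/2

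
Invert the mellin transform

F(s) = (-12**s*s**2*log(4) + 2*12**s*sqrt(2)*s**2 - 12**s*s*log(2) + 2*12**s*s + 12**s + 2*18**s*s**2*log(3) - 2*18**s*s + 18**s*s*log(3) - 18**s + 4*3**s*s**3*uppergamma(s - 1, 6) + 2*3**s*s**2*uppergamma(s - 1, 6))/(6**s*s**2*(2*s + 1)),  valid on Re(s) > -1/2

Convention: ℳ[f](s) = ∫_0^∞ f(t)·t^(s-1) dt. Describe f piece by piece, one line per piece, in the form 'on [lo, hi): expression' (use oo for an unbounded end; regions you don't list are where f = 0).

peel off the shared t-power: t**(3/2) on [0, 2); t*log(t) on [2, 3); exp(-2*t) on [3, ∞)
breakpoints 2, 3: one integral from each of the 3 segments
[0, 2) adds the kernel integral of sqrt(t)
∫ log(t)·t^(s-1) over [2, 3)
[3, ∞) adds the kernel integral of exp(-2*t)/t

on [0, 2): sqrt(t)
on [2, 3): log(t)
on [3, oo): exp(-2*t)/t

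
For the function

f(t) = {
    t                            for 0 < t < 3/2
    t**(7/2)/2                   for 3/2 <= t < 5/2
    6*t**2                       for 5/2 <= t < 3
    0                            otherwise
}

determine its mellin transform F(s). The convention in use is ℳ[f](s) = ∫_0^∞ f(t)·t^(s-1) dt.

(432*3**s*(s + 1)*(2*s + 7) + 12*(3/2)**s*(s + 2)*(2*s + 7) - 27*(3/2)**(s + 1/2)*(s + 1)*(s + 2) + 125*(5/2)**(s + 1/2)*(s + 1)*(s + 2) - 300*5**s*(s + 1)*(2*s + 7)/2**s)/(8*(s + 1)*(s + 2)*(2*s + 7))
  Re(s) > -1

linearity at 3/2, 5/2 turns ℳ[f](s) into 3 summed integrals
over [0, 3/2), the kernel integral of t enters the sum
for t in [3/2, 5/2): the term is ∫ t**(7/2)/2·t^(s-1)
∫ 6*t**2·t^(s-1) over [5/2, 3)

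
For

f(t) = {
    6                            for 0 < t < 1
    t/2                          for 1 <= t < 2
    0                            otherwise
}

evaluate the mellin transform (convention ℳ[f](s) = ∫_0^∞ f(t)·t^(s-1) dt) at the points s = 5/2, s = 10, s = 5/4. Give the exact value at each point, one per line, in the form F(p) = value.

decompose at 1; ℳ[f](s) sums the 2 pieces' integrals
[0, 1) adds the kernel integral of 6
on [1, 2) integrate f = t/2 against the kernel

F(5/2) = 8*sqrt(2)/7 + 79/35
F(10) = 10301/110
F(5/4) = 8*2**(1/4)/9 + 206/45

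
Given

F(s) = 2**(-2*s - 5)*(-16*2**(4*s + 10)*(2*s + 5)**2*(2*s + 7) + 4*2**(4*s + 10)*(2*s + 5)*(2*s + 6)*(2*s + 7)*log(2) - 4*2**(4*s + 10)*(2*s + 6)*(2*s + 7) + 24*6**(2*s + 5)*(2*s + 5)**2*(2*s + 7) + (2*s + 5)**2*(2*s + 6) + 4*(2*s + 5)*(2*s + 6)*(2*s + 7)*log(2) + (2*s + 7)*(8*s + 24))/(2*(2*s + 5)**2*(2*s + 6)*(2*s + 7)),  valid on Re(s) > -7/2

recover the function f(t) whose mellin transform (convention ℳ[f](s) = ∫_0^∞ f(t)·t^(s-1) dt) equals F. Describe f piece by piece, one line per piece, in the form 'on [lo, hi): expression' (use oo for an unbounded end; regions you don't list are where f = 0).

on [0, 1/4): t**(7/2)
on [1/4, 4): t**(5/2)*log(sqrt(t))
on [4, 9): 2*t**3

invert the shared t-power to get t**(3/2) on [0, 1/4); sqrt(t)*log(sqrt(t)) on [1/4, 4); 2*t on [4, 9)
reversing the power substitution: t**3 on [0, 1/2); t*log(t) on [1/2, 2); 2*t**2 on [2, 3)
peel off the shared t-power: t**2 on [0, 1/2); log(t) on [1/2, 2); 2*t on [2, 3)
the 3 pieces separated at 1/4, 4 each add one integral
segment 0 to 1/4 holds t**(7/2); add its integral
∫ t**(5/2)*log(sqrt(t))·t^(s-1) over [1/4, 4)
∫ over [4, 9) of 2*t**3·t^(s-1) joins the sum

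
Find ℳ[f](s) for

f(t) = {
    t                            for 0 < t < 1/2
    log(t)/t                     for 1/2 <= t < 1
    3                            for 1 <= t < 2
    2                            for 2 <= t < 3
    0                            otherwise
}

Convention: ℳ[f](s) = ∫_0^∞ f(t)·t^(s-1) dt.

decompose at 1/2, 1, 2; ℳ[f](s) sums the 4 pieces' integrals
∫ t·t^(s-1) over [0, 1/2)
piece [1/2, 1): integrate log(t)/t against the kernel
segment 1 to 2 holds 3; add its integral
for t in [2, 3): the term is ∫ 2·t^(s-1)

(2*2**(2*s)*(s + 1)*(s**2 - 2*s + 1) - 2*2**s*s*(s + 1) - 6*2**s*(s + 1)*(s**2 - 2*s + 1) + 4*6**s*(s + 1)*(s**2 - 2*s + 1) + 4*s**2*(s + 1)*log(2) - 4*s*(s + 1)*log(2) + 4*s*(s + 1) + s*(s**2 - 2*s + 1))/(2*2**s*s*(s + 1)*(s**2 - 2*s + 1))
  Re(s) > -1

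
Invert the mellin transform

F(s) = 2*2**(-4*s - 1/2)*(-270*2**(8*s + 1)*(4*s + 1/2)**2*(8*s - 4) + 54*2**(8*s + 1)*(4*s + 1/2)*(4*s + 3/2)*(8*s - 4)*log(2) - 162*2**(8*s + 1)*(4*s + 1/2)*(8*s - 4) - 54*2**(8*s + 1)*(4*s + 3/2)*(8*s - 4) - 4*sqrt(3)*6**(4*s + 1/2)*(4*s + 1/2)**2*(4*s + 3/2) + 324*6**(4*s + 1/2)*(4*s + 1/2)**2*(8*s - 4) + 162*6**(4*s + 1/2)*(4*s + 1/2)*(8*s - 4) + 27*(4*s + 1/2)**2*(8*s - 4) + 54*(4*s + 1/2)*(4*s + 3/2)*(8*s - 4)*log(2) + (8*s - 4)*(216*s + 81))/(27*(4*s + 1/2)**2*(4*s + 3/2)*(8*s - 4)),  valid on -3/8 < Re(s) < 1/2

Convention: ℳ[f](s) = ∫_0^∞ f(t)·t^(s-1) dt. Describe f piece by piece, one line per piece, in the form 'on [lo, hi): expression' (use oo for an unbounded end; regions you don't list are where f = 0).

on [0, 1/16): t**(3/8)
on [1/16, 16): t**(1/8)*log(t**(1/4))
on [16, 81): t**(1/8)*(t**(1/4) + 3)
on [81, oo): 1/sqrt(t)

back out the power substitution: t**(3/4) on [0, 1/4); t**(1/4)*log(sqrt(t)) on [1/4, 4); t**(1/4)*(sqrt(t) + 3) on [4, 9); …
strip the power substitution: t**(3/2) on [0, 1/2); sqrt(t)*log(t) on [1/2, 2); sqrt(t)*(t + 3) on [2, 3); …
the shared t-power comes off first: t on [0, 1/2); log(t) on [1/2, 2); t + 3 on [2, 3); …
decompose at 1/16, 16, 81; ℳ[f](s) sums the 4 pieces' integrals
for t in [0, 1/16): the term is ∫ t**(3/8)·t^(s-1)
the [1/16, 16) slice contributes ∫ t**(1/8)*log(t**(1/4))·t^(s-1) dt
on [16, 81): add ∫ t**(1/8)*(t**(1/4) + 3)·t^(s-1) dt
piece [81, ∞): integrate 1/sqrt(t) against the kernel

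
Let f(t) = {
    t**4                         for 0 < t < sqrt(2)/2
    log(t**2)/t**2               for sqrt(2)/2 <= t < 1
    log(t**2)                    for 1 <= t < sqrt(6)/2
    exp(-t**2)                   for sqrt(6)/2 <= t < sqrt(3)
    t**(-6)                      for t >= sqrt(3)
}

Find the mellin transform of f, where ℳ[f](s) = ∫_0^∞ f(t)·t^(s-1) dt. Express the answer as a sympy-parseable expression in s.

(27*2**(s/2)*s**2*(s/2 - 3)*(s/2 + 2)*(s**2/4 - s + 1)*uppergamma(s/2, 3/2) - 27*2**(s/2)*s**2*(s/2 - 3)*(s/2 + 2)*(s**2/4 - s + 1)*uppergamma(s/2, 3) - 27*2**(s/2)*s**2*(s/2 - 3)*(s/2 + 2) + 108*2**(s/2)*(s/2 - 3)*(s/2 + 2)*(s**2/4 - s + 1) - 54*3**(s/2)*s*(s/2 - 3)*(s/2 + 2)*(s**2/4 - s + 1)*log(2) + 54*3**(s/2)*s*(s/2 - 3)*(s/2 + 2)*(s**2/4 - s + 1)*log(3) - 108*3**(s/2)*(s/2 - 3)*(s/2 + 2)*(s**2/4 - s + 1) - 6**(s/2)*s**2*(s/2 + 2)*(s**2/4 - s + 1) + 27*s**3*(s/2 - 3)*(s/2 + 2)*log(2) - 54*s**2*(s/2 - 3)*(s/2 + 2)*log(2) + 54*s**2*(s/2 - 3)*(s/2 + 2) + 27*s**2*(s/2 - 3)*(s**2/4 - s + 1)/4)/(54*2**(s/2)*s**2*(s/2 - 3)*(s/2 + 2)*(s**2/4 - s + 1))
  -4 < Re(s) < 6

strip the power substitution: t**2 on [0, 1/2); log(t)/t on [1/2, 1); log(t) on [1, 3/2); …
the 5 pieces separated at sqrt(2)/2, 1, sqrt(6)/2, sqrt(3) each add one integral
piece [0, sqrt(2)/2): integrate t**4 against the kernel
piece [sqrt(2)/2, 1): integrate log(t**2)/t**2 against the kernel
the [1, sqrt(6)/2) slice contributes ∫ log(t**2)·t^(s-1) dt
∫ over [sqrt(6)/2, sqrt(3)) of exp(-t**2)·t^(s-1) joins the sum
between sqrt(3) and ∞ the integrand is t**(-6)·t^(s-1)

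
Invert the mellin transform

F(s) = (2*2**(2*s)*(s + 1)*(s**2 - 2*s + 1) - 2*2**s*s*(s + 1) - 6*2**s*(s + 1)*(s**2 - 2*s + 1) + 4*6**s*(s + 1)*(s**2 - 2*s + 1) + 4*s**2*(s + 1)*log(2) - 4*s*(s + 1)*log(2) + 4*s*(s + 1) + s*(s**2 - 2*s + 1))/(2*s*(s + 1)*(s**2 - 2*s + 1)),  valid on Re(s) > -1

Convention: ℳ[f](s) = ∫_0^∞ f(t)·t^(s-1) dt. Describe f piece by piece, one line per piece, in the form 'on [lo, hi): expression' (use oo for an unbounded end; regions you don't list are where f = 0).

invert the common scale on t to get t on [0, 1/2); log(t)/t on [1/2, 1); 3 on [1, 2); …
slice at 1, 2, 4, transform all 4 pieces, and sum them
segment 0 to 1 holds t/2; add its integral
between 1 and 2 the integrand is 2*log(t/2)/t·t^(s-1)
over [2, 4), the kernel integral of 3 enters the sum
[4, 6) adds the kernel integral of 2

on [0, 1): t/2
on [1, 2): 2*log(t/2)/t
on [2, 4): 3
on [4, 6): 2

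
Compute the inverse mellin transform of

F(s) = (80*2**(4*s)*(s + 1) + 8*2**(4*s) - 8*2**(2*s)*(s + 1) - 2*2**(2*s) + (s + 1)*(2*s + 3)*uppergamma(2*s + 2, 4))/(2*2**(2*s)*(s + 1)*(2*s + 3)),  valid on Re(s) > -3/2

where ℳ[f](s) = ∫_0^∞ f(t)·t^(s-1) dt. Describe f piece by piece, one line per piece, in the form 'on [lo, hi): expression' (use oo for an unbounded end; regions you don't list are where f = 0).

on [0, 1): t**(3/2)
on [1, 4): t*(2*sqrt(t) + 1)
on [4, oo): t*exp(-2*sqrt(t))

strip the power substitution: t**3 on [0, 1); t**2*(2*t + 1) on [1, 2); t**2*exp(-2*t) on [2, ∞)
remove the shared t-power first: t on [0, 1); 2*t + 1 on [1, 2); exp(-2*t) on [2, ∞)
along the cuts 1, 4, ℳ[f](s) splits into 3 integrals
piece [0, 1): integrate t**(3/2) against the kernel
∫ t*(2*sqrt(t) + 1)·t^(s-1) over [1, 4)
the [4, ∞) slice contributes ∫ t*exp(-2*sqrt(t))·t^(s-1) dt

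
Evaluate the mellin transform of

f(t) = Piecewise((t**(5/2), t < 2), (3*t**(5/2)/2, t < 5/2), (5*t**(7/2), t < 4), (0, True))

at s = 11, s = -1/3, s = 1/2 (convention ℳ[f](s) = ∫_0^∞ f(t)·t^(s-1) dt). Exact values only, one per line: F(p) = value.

F(11) = -59814453125*sqrt(10)/1069056 - 8192*sqrt(2)/27 + 5368709120/29
F(-1/3) = -5025*2**(5/6)*5**(1/6)/494 - 12*2**(1/6)/13 + 1920*2**(1/3)/19
F(1/2) = 53309/192

treat the 3 regions marked off by 2, 5/2 separately and sum
for t in [0, 2): the term is ∫ t**(5/2)·t^(s-1)
∫ over [2, 5/2) of 3*t**(5/2)/2·t^(s-1) joins the sum
segment [5/2, 4) carries 5*t**(7/2); integrate it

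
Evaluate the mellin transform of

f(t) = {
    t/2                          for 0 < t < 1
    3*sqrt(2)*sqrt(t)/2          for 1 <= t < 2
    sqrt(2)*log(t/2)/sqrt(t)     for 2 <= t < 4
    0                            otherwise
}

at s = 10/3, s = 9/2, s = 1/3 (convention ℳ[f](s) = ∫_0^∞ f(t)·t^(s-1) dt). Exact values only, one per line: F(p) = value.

the common scale on t comes off first: t on [0, 1/2); 3*sqrt(t) on [1/2, 1); log(t)/sqrt(t) on [1, 2)
reversing the shared t-power: t**2 on [0, 1/2); 3*t**(3/2) on [1/2, 1); sqrt(t)*log(t) on [1, 2)
undo the shared t-power: t**(3/2) on [0, 1/2); 3*t on [1/2, 1); log(t) on [1, 2)
decompose at 1, 2; ℳ[f](s) sums the 3 pieces' integrals
[0, 1) adds the kernel integral of t/2
between 1 and 2 the integrand is 3*sqrt(2)*sqrt(t)/2·t^(s-1)
on [2, 4) integrate f = sqrt(2)*log(t/2)/sqrt(t) against the kernel

F(10/3) = -2304*2**(1/6)/289 - 9*sqrt(2)/23 + 3/26 + 48240*2**(1/3)/6647 + 384*2**(1/6)*log(2)/17
F(9/2) = sqrt(2)*(-627 + 5*sqrt(2) + 7040*log(2))/110
F(1/3) = -36*2**(1/6) - 6*2**(1/6)*log(2) - 9*sqrt(2)/5 + 3/8 + 198*2**(1/3)/5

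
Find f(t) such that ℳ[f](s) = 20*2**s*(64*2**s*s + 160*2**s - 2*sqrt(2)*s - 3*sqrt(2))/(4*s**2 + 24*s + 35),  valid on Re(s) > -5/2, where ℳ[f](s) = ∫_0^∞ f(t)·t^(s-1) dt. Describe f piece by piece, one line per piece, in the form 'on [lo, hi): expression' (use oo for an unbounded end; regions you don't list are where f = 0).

on [0, 2): 5*t**(5/2)/2
on [2, 4): 5*t**(7/2)/2

integrate the 2 segments split at 2, then add the results
segment [0, 2) carries 5*t**(5/2)/2; integrate it
over [2, 4), the kernel integral of 5*t**(7/2)/2 enters the sum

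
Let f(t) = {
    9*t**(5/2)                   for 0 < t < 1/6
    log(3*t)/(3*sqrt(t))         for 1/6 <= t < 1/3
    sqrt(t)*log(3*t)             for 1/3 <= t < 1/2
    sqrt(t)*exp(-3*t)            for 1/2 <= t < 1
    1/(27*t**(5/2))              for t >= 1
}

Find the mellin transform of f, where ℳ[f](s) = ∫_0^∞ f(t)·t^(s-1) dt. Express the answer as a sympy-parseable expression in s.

6**(-s - 1/2)*(108*2**(s + 1/2)*(-2*s + (s + 1/2)**2)*(s - 5/2)*(s + 1/2)**2*(s + 5/2)*uppergamma(s + 1/2, 3/2) - 108*2**(s + 1/2)*(-2*s + (s + 1/2)**2)*(s - 5/2)*(s + 1/2)**2*(s + 5/2)*uppergamma(s + 1/2, 3) + 108*2**(s + 1/2)*(-2*s + (s + 1/2)**2)*(s - 5/2)*(s + 5/2) - 108*2**(s + 1/2)*(s - 5/2)*(s + 1/2)**2*(s + 5/2) - 108*3**(s + 1/2)*(-2*s + (s + 1/2)**2)*(s - 5/2)*(s + 1/2)*(s + 5/2)*log(2) + 108*3**(s + 1/2)*(-2*s + (s + 1/2)**2)*(s - 5/2)*(s + 1/2)*(s + 5/2)*log(3) - 108*3**(s + 1/2)*(-2*s + (s + 1/2)**2)*(s - 5/2)*(s + 5/2) - 4*6**(s + 1/2)*(-2*s + (s + 1/2)**2)*(s + 1/2)**2*(s + 5/2) + 27*(-2*s + (s + 1/2)**2)*(s - 5/2)*(s + 1/2)**2 + 216*(s - 5/2)*(s + 1/2)**3*(s + 5/2)*log(2) - 216*(s - 5/2)*(s + 1/2)**2*(s + 5/2)*log(2) + 216*(s - 5/2)*(s + 1/2)**2*(s + 5/2))/(108*(-2*s + (s + 1/2)**2)*(s - 5/2)*(s + 1/2)**2*(s + 5/2))
  -5/2 < Re(s) < 5/2

peel off the shared t-power: 9*t**2 on [0, 1/6); log(3*t)/(3*t) on [1/6, 1/3); log(3*t) on [1/3, 1/2); …
reversing the common scale on t: t**2 on [0, 1/2); log(t)/t on [1/2, 1); log(t) on [1, 3/2); …
the 5 pieces separated at 1/6, 1/3, 1/2, 1 each add one integral
the [0, 1/6) slice contributes ∫ 9*t**(5/2)·t^(s-1) dt
segment [1/6, 1/3) carries log(3*t)/(3*sqrt(t)); integrate it
the [1/3, 1/2) slice contributes ∫ sqrt(t)*log(3*t)·t^(s-1) dt
on [1/2, 1): add ∫ sqrt(t)*exp(-3*t)·t^(s-1) dt
segment 1 to ∞ holds 1/(27*t**(5/2)); add its integral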